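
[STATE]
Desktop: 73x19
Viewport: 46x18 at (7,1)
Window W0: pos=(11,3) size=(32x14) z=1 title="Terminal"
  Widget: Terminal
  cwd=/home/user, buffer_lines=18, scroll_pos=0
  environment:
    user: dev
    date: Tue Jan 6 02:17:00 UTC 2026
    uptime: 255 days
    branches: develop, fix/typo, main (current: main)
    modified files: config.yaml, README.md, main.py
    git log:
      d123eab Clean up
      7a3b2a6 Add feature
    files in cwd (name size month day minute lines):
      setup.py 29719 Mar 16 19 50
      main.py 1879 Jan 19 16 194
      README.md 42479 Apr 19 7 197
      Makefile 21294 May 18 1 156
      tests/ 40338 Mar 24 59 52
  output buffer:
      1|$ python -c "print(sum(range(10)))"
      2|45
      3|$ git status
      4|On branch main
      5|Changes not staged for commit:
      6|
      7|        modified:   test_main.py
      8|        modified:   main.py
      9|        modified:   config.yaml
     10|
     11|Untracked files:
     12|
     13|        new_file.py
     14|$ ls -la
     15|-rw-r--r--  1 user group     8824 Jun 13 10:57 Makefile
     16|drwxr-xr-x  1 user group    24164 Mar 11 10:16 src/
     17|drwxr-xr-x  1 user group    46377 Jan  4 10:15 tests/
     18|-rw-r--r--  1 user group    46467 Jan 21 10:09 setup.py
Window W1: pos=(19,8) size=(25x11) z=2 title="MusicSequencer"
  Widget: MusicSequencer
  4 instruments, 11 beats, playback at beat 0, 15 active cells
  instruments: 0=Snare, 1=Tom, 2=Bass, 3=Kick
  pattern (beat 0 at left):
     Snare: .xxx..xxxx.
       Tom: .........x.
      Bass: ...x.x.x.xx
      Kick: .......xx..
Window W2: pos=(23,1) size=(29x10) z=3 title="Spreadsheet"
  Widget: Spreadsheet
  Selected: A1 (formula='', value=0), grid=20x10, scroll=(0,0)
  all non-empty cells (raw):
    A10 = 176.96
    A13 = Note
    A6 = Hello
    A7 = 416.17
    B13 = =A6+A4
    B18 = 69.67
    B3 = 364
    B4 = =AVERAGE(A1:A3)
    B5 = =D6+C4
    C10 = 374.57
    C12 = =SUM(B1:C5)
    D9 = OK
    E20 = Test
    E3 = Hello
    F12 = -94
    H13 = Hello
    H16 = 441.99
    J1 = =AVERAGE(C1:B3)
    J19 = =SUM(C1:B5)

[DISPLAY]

                ┏━━━━━━━━━━━━━━━━━━━━━━━━━━━┓ 
                ┃ Spreadsheet               ┃ 
    ┏━━━━━━━━━━━┠───────────────────────────┨ 
    ┃ Terminal  ┃A1:                        ┃ 
    ┠───────────┃       A       B       C   ┃ 
    ┃$ python -c┃---------------------------┃ 
    ┃45         ┃  1      [0]       0       ┃ 
    ┃$ git s┏━━━┃  2        0       0       ┃ 
    ┃On bran┃ Mu┃  3        0     364       ┃ 
    ┃Changes┠───┗━━━━━━━━━━━━━━━━━━━━━━━━━━━┛ 
    ┃       ┃      ▼1234567890      ┃         
    ┃       ┃ Snare·███··████·      ┃         
    ┃       ┃   Tom·········█·      ┃         
    ┃       ┃  Bass···█·█·█·██      ┃         
    ┃       ┃  Kick·······██··      ┃         
    ┗━━━━━━━┃                       ┃         
            ┃                       ┃         
            ┗━━━━━━━━━━━━━━━━━━━━━━━┛         


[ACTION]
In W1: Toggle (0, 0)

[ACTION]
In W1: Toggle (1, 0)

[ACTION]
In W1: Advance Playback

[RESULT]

                ┏━━━━━━━━━━━━━━━━━━━━━━━━━━━┓ 
                ┃ Spreadsheet               ┃ 
    ┏━━━━━━━━━━━┠───────────────────────────┨ 
    ┃ Terminal  ┃A1:                        ┃ 
    ┠───────────┃       A       B       C   ┃ 
    ┃$ python -c┃---------------------------┃ 
    ┃45         ┃  1      [0]       0       ┃ 
    ┃$ git s┏━━━┃  2        0       0       ┃ 
    ┃On bran┃ Mu┃  3        0     364       ┃ 
    ┃Changes┠───┗━━━━━━━━━━━━━━━━━━━━━━━━━━━┛ 
    ┃       ┃      0▼234567890      ┃         
    ┃       ┃ Snare████··████·      ┃         
    ┃       ┃   Tom█········█·      ┃         
    ┃       ┃  Bass···█·█·█·██      ┃         
    ┃       ┃  Kick·······██··      ┃         
    ┗━━━━━━━┃                       ┃         
            ┃                       ┃         
            ┗━━━━━━━━━━━━━━━━━━━━━━━┛         


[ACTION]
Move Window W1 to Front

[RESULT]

                ┏━━━━━━━━━━━━━━━━━━━━━━━━━━━┓ 
                ┃ Spreadsheet               ┃ 
    ┏━━━━━━━━━━━┠───────────────────────────┨ 
    ┃ Terminal  ┃A1:                        ┃ 
    ┠───────────┃       A       B       C   ┃ 
    ┃$ python -c┃---------------------------┃ 
    ┃45         ┃  1      [0]       0       ┃ 
    ┃$ git s┏━━━━━━━━━━━━━━━━━━━━━━━┓       ┃ 
    ┃On bran┃ MusicSequencer        ┃       ┃ 
    ┃Changes┠───────────────────────┨━━━━━━━┛ 
    ┃       ┃      0▼234567890      ┃         
    ┃       ┃ Snare████··████·      ┃         
    ┃       ┃   Tom█········█·      ┃         
    ┃       ┃  Bass···█·█·█·██      ┃         
    ┃       ┃  Kick·······██··      ┃         
    ┗━━━━━━━┃                       ┃         
            ┃                       ┃         
            ┗━━━━━━━━━━━━━━━━━━━━━━━┛         


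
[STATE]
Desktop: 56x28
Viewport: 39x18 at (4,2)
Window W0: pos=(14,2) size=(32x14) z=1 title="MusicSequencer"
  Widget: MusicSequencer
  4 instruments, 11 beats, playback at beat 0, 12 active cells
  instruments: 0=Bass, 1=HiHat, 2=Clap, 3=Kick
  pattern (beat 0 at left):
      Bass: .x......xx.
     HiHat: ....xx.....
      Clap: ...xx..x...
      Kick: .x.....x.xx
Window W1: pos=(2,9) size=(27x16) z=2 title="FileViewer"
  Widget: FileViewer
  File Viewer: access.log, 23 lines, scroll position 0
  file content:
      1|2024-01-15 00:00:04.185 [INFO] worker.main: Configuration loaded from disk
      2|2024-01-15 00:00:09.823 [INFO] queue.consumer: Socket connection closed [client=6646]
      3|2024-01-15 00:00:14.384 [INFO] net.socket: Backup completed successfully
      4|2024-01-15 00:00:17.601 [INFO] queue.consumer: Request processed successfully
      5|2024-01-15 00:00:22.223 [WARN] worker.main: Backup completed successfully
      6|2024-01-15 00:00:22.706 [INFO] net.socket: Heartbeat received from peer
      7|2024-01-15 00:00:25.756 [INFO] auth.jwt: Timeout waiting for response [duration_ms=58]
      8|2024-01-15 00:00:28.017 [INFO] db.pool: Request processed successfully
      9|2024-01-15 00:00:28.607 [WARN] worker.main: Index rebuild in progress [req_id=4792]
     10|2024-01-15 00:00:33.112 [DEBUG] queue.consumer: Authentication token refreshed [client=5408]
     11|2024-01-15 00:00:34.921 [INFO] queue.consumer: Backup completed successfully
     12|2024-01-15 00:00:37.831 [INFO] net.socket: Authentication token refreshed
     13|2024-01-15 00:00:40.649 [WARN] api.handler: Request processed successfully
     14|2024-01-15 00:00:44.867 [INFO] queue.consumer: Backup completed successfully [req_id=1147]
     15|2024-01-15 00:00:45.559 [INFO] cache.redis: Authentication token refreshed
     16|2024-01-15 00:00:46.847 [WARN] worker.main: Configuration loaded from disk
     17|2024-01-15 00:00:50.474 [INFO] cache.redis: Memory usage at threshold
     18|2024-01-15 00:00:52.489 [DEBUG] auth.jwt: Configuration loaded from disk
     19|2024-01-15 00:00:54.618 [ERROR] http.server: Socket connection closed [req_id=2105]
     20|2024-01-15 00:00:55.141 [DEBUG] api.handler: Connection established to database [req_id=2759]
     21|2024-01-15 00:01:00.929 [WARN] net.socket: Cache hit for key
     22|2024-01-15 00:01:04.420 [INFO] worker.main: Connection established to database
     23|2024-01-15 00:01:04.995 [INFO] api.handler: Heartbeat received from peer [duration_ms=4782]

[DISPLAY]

          ┏━━━━━━━━━━━━━━━━━━━━━━━━━━━━
          ┃ MusicSequencer             
          ┠────────────────────────────
          ┃      ▼1234567890           
          ┃  Bass·█······██·           
          ┃ HiHat····██·····           
          ┃  Clap···██··█···           
━━━━━━━━━━━━━━━━━━━━━━━━┓·██           
FileViewer              ┃              
────────────────────────┨              
024-01-15 00:00:04.185 ▲┃              
024-01-15 00:00:09.823 █┃              
024-01-15 00:00:14.384 ░┃              
024-01-15 00:00:17.601 ░┃━━━━━━━━━━━━━━
024-01-15 00:00:22.223 ░┃              
024-01-15 00:00:22.706 ░┃              
024-01-15 00:00:25.756 ░┃              
024-01-15 00:00:28.017 ░┃              


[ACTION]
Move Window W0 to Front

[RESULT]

          ┏━━━━━━━━━━━━━━━━━━━━━━━━━━━━
          ┃ MusicSequencer             
          ┠────────────────────────────
          ┃      ▼1234567890           
          ┃  Bass·█······██·           
          ┃ HiHat····██·····           
          ┃  Clap···██··█···           
━━━━━━━━━━┃  Kick·█·····█·██           
FileViewer┃                            
──────────┃                            
024-01-15 ┃                            
024-01-15 ┃                            
024-01-15 ┃                            
024-01-15 ┗━━━━━━━━━━━━━━━━━━━━━━━━━━━━
024-01-15 00:00:22.223 ░┃              
024-01-15 00:00:22.706 ░┃              
024-01-15 00:00:25.756 ░┃              
024-01-15 00:00:28.017 ░┃              


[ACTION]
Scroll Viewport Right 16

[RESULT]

━━━━━━━━━━━━━━━━━━━━━━━━━━━━┓          
usicSequencer               ┃          
────────────────────────────┨          
    ▼1234567890             ┃          
Bass·█······██·             ┃          
iHat····██·····             ┃          
Clap···██··█···             ┃          
Kick·█·····█·██             ┃          
                            ┃          
                            ┃          
                            ┃          
                            ┃          
                            ┃          
━━━━━━━━━━━━━━━━━━━━━━━━━━━━┛          
00:22.223 ░┃                           
00:22.706 ░┃                           
00:25.756 ░┃                           
00:28.017 ░┃                           


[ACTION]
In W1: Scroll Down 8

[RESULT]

━━━━━━━━━━━━━━━━━━━━━━━━━━━━┓          
usicSequencer               ┃          
────────────────────────────┨          
    ▼1234567890             ┃          
Bass·█······██·             ┃          
iHat····██·····             ┃          
Clap···██··█···             ┃          
Kick·█·····█·██             ┃          
                            ┃          
                            ┃          
                            ┃          
                            ┃          
                            ┃          
━━━━━━━━━━━━━━━━━━━━━━━━━━━━┛          
00:40.649 ░┃                           
00:44.867 ░┃                           
00:45.559 ░┃                           
00:46.847 ░┃                           


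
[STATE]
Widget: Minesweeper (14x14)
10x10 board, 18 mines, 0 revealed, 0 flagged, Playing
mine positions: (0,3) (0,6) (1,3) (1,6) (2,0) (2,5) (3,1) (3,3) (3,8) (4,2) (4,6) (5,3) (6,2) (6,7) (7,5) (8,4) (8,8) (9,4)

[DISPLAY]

■■■■■■■■■■    
■■■■■■■■■■    
■■■■■■■■■■    
■■■■■■■■■■    
■■■■■■■■■■    
■■■■■■■■■■    
■■■■■■■■■■    
■■■■■■■■■■    
■■■■■■■■■■    
■■■■■■■■■■    
              
              
              
              


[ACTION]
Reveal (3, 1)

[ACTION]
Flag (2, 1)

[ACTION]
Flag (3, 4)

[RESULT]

■■■✹■■✹■■■    
■■■✹■■✹■■■    
✹■■■■✹■■■■    
■✹■✹■■■■✹■    
■■✹■■■✹■■■    
■■■✹■■■■■■    
■■✹■■■■✹■■    
■■■■■✹■■■■    
■■■■✹■■■✹■    
■■■■✹■■■■■    
              
              
              
              


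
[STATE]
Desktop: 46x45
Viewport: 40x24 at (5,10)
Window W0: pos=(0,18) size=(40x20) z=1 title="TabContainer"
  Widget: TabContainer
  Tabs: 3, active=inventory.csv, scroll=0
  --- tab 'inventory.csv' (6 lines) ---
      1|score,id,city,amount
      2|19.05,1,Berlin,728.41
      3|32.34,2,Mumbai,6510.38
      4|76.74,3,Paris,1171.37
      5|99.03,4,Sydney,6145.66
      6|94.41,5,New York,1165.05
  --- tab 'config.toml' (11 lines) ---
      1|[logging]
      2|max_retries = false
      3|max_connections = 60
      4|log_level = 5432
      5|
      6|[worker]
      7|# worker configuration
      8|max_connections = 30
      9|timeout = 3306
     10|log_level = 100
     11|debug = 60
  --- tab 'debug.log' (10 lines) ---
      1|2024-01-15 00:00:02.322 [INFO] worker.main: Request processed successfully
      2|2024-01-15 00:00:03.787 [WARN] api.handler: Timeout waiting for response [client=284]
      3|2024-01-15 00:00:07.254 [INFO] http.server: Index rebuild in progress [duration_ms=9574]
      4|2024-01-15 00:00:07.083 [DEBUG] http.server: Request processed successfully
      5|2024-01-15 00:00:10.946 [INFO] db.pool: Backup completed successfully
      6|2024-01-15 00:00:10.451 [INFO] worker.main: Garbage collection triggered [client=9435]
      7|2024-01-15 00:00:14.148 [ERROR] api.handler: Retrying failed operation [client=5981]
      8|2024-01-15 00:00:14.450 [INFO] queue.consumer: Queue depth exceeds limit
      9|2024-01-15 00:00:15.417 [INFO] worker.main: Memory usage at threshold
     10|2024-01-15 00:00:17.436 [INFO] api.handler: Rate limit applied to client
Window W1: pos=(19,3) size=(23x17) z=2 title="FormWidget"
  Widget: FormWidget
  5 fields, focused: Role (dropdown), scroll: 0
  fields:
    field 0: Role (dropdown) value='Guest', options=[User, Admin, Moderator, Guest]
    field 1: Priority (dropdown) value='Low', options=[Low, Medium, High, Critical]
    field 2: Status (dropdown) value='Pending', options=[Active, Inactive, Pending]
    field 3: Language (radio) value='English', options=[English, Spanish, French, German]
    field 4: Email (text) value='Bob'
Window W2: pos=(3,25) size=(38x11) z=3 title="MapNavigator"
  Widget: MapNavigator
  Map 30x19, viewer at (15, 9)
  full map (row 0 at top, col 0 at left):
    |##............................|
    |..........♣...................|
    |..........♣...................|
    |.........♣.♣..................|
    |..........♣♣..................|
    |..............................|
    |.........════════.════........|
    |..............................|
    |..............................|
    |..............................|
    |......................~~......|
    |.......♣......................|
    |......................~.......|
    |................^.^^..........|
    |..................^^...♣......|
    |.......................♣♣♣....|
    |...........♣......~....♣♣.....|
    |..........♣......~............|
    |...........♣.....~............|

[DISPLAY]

              ┃  Email:      [Bob  ]┃   
              ┃                     ┃   
              ┃                     ┃   
              ┃                     ┃   
              ┃                     ┃   
              ┃                     ┃   
              ┃                     ┃   
              ┃                     ┃   
━━━━━━━━━━━━━━┃                     ┃   
Container     ┗━━━━━━━━━━━━━━━━━━━━━┛   
──────────────────────────────────┨     
entory.csv]│ config.toml │ debug.l┃     
──────────────────────────────────┃     
e,id,city,amount                  ┃     
5,1,Berlin,728.41                 ┃     
━━━━━━━━━━━━━━━━━━━━━━━━━━━━━━━━━━━┓    
MapNavigator                       ┃    
───────────────────────────────────┨    
  .........════════.════........   ┃    
  ..............................   ┃    
  ..............................   ┃    
  ...............@..............   ┃    
  ......................~~......   ┃    
  .......♣......................   ┃    


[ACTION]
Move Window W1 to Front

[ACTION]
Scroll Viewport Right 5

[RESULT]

             ┃  Email:      [Bob  ]┃    
             ┃                     ┃    
             ┃                     ┃    
             ┃                     ┃    
             ┃                     ┃    
             ┃                     ┃    
             ┃                     ┃    
             ┃                     ┃    
━━━━━━━━━━━━━┃                     ┃    
ontainer     ┗━━━━━━━━━━━━━━━━━━━━━┛    
─────────────────────────────────┨      
ntory.csv]│ config.toml │ debug.l┃      
─────────────────────────────────┃      
,id,city,amount                  ┃      
,1,Berlin,728.41                 ┃      
━━━━━━━━━━━━━━━━━━━━━━━━━━━━━━━━━━┓     
apNavigator                       ┃     
──────────────────────────────────┨     
 .........════════.════........   ┃     
 ..............................   ┃     
 ..............................   ┃     
 ...............@..............   ┃     
 ......................~~......   ┃     
 .......♣......................   ┃     


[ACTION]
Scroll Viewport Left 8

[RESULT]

                   ┃  Email:      [Bob  
                   ┃                    
                   ┃                    
                   ┃                    
                   ┃                    
                   ┃                    
                   ┃                    
                   ┃                    
┏━━━━━━━━━━━━━━━━━━┃                    
┃ TabContainer     ┗━━━━━━━━━━━━━━━━━━━━
┠──────────────────────────────────────┨
┃[inventory.csv]│ config.toml │ debug.l┃
┃──────────────────────────────────────┃
┃score,id,city,amount                  ┃
┃19.05,1,Berlin,728.41                 ┃
┃32┏━━━━━━━━━━━━━━━━━━━━━━━━━━━━━━━━━━━━
┃76┃ MapNavigator                       
┃99┠────────────────────────────────────
┃94┃   .........════════.════........   
┃  ┃   ..............................   
┃  ┃   ..............................   
┃  ┃   ...............@..............   
┃  ┃   ......................~~......   
┃  ┃   .......♣......................   


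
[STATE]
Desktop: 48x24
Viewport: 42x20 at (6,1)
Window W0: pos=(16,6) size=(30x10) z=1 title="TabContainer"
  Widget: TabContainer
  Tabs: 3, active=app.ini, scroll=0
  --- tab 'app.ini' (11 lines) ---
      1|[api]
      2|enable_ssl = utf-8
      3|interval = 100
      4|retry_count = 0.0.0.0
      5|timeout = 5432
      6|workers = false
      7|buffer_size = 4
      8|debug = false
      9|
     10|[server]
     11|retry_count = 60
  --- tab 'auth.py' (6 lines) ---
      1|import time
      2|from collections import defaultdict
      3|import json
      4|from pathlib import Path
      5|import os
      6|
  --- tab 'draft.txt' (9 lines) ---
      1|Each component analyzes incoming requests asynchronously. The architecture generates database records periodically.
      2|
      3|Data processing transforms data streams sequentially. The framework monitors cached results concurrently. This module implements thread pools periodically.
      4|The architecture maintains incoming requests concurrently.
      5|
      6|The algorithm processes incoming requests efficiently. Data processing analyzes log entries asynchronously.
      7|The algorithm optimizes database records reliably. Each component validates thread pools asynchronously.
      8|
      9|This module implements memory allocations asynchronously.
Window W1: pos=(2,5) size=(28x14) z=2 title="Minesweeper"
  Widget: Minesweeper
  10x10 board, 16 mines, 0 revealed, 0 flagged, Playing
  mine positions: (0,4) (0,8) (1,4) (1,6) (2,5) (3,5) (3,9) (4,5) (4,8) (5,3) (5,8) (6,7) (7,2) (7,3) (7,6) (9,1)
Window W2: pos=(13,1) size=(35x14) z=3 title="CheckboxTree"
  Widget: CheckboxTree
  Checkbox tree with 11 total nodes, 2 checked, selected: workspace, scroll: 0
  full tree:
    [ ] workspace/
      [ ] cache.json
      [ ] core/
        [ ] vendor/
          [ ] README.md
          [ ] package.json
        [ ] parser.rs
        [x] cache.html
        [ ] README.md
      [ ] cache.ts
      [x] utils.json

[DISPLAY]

       ┏━━━━━━━━━━━━━━━━━━━━━━━━━━━━━━━━━┓
       ┃ CheckboxTree                    ┃
       ┠─────────────────────────────────┨
       ┃>[-] workspace/                  ┃
━━━━━━━┃   [ ] cache.json                ┃
nesweep┃   [-] core/                     ┃
───────┃     [ ] vendor/                 ┃
■■■■■■■┃       [ ] README.md             ┃
■■■■■■■┃       [ ] package.json          ┃
■■■■■■■┃     [ ] parser.rs               ┃
■■■■■■■┃     [x] cache.html              ┃
■■■■■■■┃     [ ] README.md               ┃
■■■■■■■┃   [ ] cache.ts                  ┃
■■■■■■■┗━━━━━━━━━━━━━━━━━━━━━━━━━━━━━━━━━┛
■■■■■■■                ┃━━━━━━━━━━━━━━━┛  
■■■■■■■                ┃                  
■■■■■■■                ┃                  
━━━━━━━━━━━━━━━━━━━━━━━┛                  
                                          
                                          


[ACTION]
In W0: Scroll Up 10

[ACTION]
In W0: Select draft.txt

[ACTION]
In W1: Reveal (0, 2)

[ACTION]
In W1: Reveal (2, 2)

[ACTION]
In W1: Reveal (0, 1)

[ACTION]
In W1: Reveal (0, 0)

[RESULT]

       ┏━━━━━━━━━━━━━━━━━━━━━━━━━━━━━━━━━┓
       ┃ CheckboxTree                    ┃
       ┠─────────────────────────────────┨
       ┃>[-] workspace/                  ┃
━━━━━━━┃   [ ] cache.json                ┃
nesweep┃   [-] core/                     ┃
───────┃     [ ] vendor/                 ┃
2■■■■■■┃       [ ] README.md             ┃
2■■■■■■┃       [ ] package.json          ┃
13■■■■■┃     [ ] parser.rs               ┃
 3■■■■■┃     [x] cache.html              ┃
13■■■■■┃     [ ] README.md               ┃
■■■■■■■┃   [ ] cache.ts                  ┃
■■■■■■■┗━━━━━━━━━━━━━━━━━━━━━━━━━━━━━━━━━┛
■■■■■■■                ┃━━━━━━━━━━━━━━━┛  
■■■■■■■                ┃                  
■■■■■■■                ┃                  
━━━━━━━━━━━━━━━━━━━━━━━┛                  
                                          
                                          


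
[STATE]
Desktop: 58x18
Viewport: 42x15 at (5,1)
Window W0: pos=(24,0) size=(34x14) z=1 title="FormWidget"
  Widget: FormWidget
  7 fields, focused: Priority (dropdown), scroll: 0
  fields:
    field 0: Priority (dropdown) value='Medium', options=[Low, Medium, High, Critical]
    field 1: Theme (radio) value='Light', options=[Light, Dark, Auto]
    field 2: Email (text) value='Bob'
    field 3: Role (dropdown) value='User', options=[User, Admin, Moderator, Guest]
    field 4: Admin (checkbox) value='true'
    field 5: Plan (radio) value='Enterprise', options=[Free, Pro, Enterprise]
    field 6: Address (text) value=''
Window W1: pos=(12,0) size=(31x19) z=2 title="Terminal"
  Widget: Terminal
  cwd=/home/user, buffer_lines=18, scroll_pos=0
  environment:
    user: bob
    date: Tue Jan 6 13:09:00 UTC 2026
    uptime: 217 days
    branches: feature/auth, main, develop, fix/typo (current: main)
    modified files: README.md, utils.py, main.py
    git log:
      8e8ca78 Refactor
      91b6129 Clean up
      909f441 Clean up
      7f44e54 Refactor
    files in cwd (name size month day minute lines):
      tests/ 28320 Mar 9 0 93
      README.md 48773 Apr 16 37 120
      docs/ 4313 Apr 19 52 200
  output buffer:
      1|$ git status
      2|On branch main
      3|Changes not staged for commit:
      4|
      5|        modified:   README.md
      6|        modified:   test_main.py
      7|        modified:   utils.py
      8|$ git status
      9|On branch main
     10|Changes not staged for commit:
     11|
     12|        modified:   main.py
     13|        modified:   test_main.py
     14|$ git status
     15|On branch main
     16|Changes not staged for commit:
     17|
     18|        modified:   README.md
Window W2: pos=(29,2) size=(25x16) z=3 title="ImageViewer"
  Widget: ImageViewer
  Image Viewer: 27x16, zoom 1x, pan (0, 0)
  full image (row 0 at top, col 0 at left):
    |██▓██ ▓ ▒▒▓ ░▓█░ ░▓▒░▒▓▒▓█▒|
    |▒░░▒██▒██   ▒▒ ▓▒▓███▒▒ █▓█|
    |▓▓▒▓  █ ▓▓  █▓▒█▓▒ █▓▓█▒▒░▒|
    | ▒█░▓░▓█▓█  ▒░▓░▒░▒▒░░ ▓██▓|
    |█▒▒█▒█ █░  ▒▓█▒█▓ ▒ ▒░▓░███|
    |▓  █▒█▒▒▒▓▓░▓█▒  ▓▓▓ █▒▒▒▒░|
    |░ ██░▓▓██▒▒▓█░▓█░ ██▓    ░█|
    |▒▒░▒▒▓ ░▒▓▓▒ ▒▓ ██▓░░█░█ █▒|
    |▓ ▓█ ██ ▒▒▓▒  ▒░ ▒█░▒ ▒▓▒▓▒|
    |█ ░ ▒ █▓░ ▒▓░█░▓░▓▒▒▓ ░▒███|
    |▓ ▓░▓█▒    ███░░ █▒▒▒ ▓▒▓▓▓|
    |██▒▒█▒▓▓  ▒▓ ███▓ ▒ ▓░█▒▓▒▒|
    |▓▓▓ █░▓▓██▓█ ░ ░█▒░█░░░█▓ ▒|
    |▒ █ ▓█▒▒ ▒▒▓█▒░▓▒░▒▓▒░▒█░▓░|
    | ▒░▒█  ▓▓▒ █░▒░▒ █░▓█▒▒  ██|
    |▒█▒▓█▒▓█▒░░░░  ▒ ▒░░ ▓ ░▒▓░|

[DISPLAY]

       ┃ Terminal                    ┃    
       ┠────────────────┏━━━━━━━━━━━━━━━━━
       ┃$ git status    ┃ ImageViewer     
       ┃On branch main  ┠─────────────────
       ┃Changes not stag┃██▓██ ▓ ▒▒▓ ░▓█░ 
       ┃                ┃▒░░▒██▒██   ▒▒ ▓▒
       ┃        modified┃▓▓▒▓  █ ▓▓  █▓▒█▓
       ┃        modified┃ ▒█░▓░▓█▓█  ▒░▓░▒
       ┃        modified┃█▒▒█▒█ █░  ▒▓█▒█▓
       ┃$ git status    ┃▓  █▒█▒▒▒▓▓░▓█▒  
       ┃On branch main  ┃░ ██░▓▓██▒▒▓█░▓█░
       ┃Changes not stag┃▒▒░▒▒▓ ░▒▓▓▒ ▒▓ █
       ┃                ┃▓ ▓█ ██ ▒▒▓▒  ▒░ 
       ┃        modified┃█ ░ ▒ █▓░ ▒▓░█░▓░
       ┃        modified┃▓ ▓░▓█▒    ███░░ 


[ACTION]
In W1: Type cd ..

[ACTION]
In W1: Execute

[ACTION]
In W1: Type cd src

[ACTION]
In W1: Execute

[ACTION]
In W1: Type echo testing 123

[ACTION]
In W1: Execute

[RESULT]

       ┃ Terminal                    ┃    
       ┠────────────────┏━━━━━━━━━━━━━━━━━
       ┃                ┃ ImageViewer     
       ┃        modified┠─────────────────
       ┃        modified┃██▓██ ▓ ▒▒▓ ░▓█░ 
       ┃$ git status    ┃▒░░▒██▒██   ▒▒ ▓▒
       ┃On branch main  ┃▓▓▒▓  █ ▓▓  █▓▒█▓
       ┃Changes not stag┃ ▒█░▓░▓█▓█  ▒░▓░▒
       ┃                ┃█▒▒█▒█ █░  ▒▓█▒█▓
       ┃        modified┃▓  █▒█▒▒▒▓▓░▓█▒  
       ┃$ cd ..         ┃░ ██░▓▓██▒▒▓█░▓█░
       ┃                ┃▒▒░▒▒▓ ░▒▓▓▒ ▒▓ █
       ┃$ cd src        ┃▓ ▓█ ██ ▒▒▓▒  ▒░ 
       ┃                ┃█ ░ ▒ █▓░ ▒▓░█░▓░
       ┃$ echo testing 1┃▓ ▓░▓█▒    ███░░ 


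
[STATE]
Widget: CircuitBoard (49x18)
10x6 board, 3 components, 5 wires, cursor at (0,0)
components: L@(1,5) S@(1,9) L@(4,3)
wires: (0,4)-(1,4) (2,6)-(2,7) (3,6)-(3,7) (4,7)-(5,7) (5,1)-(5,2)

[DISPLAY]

   0 1 2 3 4 5 6 7 8 9                           
0  [.]              ·                            
                    │                            
1                   ·   L               S        
                                                 
2                           · ─ ·                
                                                 
3                           · ─ ·                
                                                 
4               L               ·                
                                │                
5       · ─ ·                   ·                
Cursor: (0,0)                                    
                                                 
                                                 
                                                 
                                                 
                                                 


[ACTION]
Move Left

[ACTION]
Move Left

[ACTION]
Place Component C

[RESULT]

   0 1 2 3 4 5 6 7 8 9                           
0  [C]              ·                            
                    │                            
1                   ·   L               S        
                                                 
2                           · ─ ·                
                                                 
3                           · ─ ·                
                                                 
4               L               ·                
                                │                
5       · ─ ·                   ·                
Cursor: (0,0)                                    
                                                 
                                                 
                                                 
                                                 
                                                 


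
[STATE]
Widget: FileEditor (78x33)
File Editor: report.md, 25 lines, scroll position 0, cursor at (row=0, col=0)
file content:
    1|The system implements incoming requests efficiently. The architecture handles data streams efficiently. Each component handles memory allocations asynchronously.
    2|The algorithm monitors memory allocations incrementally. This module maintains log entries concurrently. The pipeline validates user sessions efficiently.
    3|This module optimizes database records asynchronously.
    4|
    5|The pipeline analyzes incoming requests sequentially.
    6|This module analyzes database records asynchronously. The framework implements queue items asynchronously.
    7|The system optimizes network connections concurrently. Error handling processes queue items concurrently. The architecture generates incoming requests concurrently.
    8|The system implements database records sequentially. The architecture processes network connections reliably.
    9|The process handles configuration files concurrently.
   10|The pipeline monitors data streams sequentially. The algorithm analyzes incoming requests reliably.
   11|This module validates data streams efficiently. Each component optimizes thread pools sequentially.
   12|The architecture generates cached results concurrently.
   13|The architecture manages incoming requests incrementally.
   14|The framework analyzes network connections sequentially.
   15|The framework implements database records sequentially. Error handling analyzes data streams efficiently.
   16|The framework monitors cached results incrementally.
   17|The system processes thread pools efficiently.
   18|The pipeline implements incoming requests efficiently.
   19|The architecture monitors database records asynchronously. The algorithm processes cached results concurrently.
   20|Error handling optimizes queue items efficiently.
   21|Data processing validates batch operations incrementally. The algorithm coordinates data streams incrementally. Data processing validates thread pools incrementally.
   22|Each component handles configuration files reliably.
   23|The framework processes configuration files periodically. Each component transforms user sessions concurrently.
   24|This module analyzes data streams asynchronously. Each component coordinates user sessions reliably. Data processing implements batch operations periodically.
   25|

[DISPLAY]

█he system implements incoming requests efficiently. The architecture handles▲
The algorithm monitors memory allocations incrementally. This module maintain█
This module optimizes database records asynchronously.                       ░
                                                                             ░
The pipeline analyzes incoming requests sequentially.                        ░
This module analyzes database records asynchronously. The framework implement░
The system optimizes network connections concurrently. Error handling process░
The system implements database records sequentially. The architecture process░
The process handles configuration files concurrently.                        ░
The pipeline monitors data streams sequentially. The algorithm analyzes incom░
This module validates data streams efficiently. Each component optimizes thre░
The architecture generates cached results concurrently.                      ░
The architecture manages incoming requests incrementally.                    ░
The framework analyzes network connections sequentially.                     ░
The framework implements database records sequentially. Error handling analyz░
The framework monitors cached results incrementally.                         ░
The system processes thread pools efficiently.                               ░
The pipeline implements incoming requests efficiently.                       ░
The architecture monitors database records asynchronously. The algorithm proc░
Error handling optimizes queue items efficiently.                            ░
Data processing validates batch operations incrementally. The algorithm coord░
Each component handles configuration files reliably.                         ░
The framework processes configuration files periodically. Each component tran░
This module analyzes data streams asynchronously. Each component coordinates ░
                                                                             ░
                                                                             ░
                                                                             ░
                                                                             ░
                                                                             ░
                                                                             ░
                                                                             ░
                                                                             ░
                                                                             ▼


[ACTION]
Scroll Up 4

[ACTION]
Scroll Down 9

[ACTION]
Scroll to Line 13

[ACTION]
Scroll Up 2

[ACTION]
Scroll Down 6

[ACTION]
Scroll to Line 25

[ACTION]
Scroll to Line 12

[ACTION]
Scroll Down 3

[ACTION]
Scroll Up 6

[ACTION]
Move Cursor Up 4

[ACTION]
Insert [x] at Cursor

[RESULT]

x█he system implements incoming requests efficiently. The architecture handle▲
The algorithm monitors memory allocations incrementally. This module maintain█
This module optimizes database records asynchronously.                       ░
                                                                             ░
The pipeline analyzes incoming requests sequentially.                        ░
This module analyzes database records asynchronously. The framework implement░
The system optimizes network connections concurrently. Error handling process░
The system implements database records sequentially. The architecture process░
The process handles configuration files concurrently.                        ░
The pipeline monitors data streams sequentially. The algorithm analyzes incom░
This module validates data streams efficiently. Each component optimizes thre░
The architecture generates cached results concurrently.                      ░
The architecture manages incoming requests incrementally.                    ░
The framework analyzes network connections sequentially.                     ░
The framework implements database records sequentially. Error handling analyz░
The framework monitors cached results incrementally.                         ░
The system processes thread pools efficiently.                               ░
The pipeline implements incoming requests efficiently.                       ░
The architecture monitors database records asynchronously. The algorithm proc░
Error handling optimizes queue items efficiently.                            ░
Data processing validates batch operations incrementally. The algorithm coord░
Each component handles configuration files reliably.                         ░
The framework processes configuration files periodically. Each component tran░
This module analyzes data streams asynchronously. Each component coordinates ░
                                                                             ░
                                                                             ░
                                                                             ░
                                                                             ░
                                                                             ░
                                                                             ░
                                                                             ░
                                                                             ░
                                                                             ▼
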